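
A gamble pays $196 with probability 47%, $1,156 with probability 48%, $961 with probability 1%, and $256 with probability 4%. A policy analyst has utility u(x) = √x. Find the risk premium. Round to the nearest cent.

$98.03

E[u] = 0.47·√196 + 0.48·√1156 + 0.01·√961 + 0.04·√256 = 0.47·14 + 0.48·34 + 0.01·31 + 0.04·16 = 23.85
CE = (23.85)² = 568.8225
Risk premium = EV − CE = 666.85 − 568.8225 = 98.0275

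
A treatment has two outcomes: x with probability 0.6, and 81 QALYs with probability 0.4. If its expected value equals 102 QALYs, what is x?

x = 116 QALYs

0.6·x + 0.4·81 = 102
0.6·x = 102 − 32.4 = 69.6
x = 69.6 / 0.6 = 116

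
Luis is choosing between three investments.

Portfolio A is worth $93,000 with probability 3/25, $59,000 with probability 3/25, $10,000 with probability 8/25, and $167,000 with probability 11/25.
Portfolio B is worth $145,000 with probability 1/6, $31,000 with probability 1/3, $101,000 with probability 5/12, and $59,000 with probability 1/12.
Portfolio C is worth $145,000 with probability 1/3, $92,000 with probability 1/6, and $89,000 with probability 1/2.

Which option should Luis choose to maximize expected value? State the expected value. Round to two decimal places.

Portfolio A = 3/25 × 93000 + 3/25 × 59000 + 8/25 × 10000 + 11/25 × 167000 = 11160 + 7080 + 3200 + 73480 = 94920
Portfolio B = 1/6 × 145000 + 1/3 × 31000 + 5/12 × 101000 + 1/12 × 59000 = 24166.6667 + 10333.3333 + 42083.3333 + 4916.6667 = 81500
Portfolio C = 1/3 × 145000 + 1/6 × 92000 + 1/2 × 89000 = 48333.3333 + 15333.3333 + 44500 = 108166.6667

Portfolio C ($108,166.67)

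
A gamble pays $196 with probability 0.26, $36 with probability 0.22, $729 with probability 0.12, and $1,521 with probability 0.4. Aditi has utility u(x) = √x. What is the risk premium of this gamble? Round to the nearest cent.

$188.32

E[u] = 0.26·√196 + 0.22·√36 + 0.12·√729 + 0.4·√1521 = 0.26·14 + 0.22·6 + 0.12·27 + 0.4·39 = 23.8
CE = (23.8)² = 566.44
Risk premium = EV − CE = 754.76 − 566.44 = 188.32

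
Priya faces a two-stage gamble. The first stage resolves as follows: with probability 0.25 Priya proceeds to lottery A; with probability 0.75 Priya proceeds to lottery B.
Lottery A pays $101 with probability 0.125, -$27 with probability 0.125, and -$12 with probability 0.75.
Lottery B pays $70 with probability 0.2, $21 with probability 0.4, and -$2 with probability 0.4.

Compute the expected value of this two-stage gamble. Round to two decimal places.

EV(A) = 0.125 × 101 + 0.125 × (-27) + 0.75 × (-12) = 12.625 − 3.375 − 9 = 0.25
EV(B) = 0.2 × 70 + 0.4 × 21 + 0.4 × (-2) = 14 + 8.4 − 0.8 = 21.6
Overall = 0.25 × 0.25 + 0.75 × 21.6 = 0.0625 + 16.2 = 16.2625

$16.26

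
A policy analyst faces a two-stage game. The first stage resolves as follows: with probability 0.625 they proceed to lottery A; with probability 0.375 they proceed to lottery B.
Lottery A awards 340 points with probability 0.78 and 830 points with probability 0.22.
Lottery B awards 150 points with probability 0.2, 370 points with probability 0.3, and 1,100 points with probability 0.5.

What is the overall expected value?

EV(A) = 0.78 × 340 + 0.22 × 830 = 265.2 + 182.6 = 447.8
EV(B) = 0.2 × 150 + 0.3 × 370 + 0.5 × 1100 = 30 + 111 + 550 = 691
Overall = 0.625 × 447.8 + 0.375 × 691 = 279.875 + 259.125 = 539

539 points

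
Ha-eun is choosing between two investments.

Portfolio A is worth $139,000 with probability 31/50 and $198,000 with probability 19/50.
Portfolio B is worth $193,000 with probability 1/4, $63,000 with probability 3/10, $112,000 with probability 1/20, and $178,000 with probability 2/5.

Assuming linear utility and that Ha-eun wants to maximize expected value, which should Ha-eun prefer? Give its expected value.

Portfolio A = 31/50 × 139000 + 19/50 × 198000 = 86180 + 75240 = 161420
Portfolio B = 1/4 × 193000 + 3/10 × 63000 + 1/20 × 112000 + 2/5 × 178000 = 48250 + 18900 + 5600 + 71200 = 143950

Portfolio A ($161,420)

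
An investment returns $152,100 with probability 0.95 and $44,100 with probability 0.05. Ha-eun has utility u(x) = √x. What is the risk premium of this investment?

E[u] = 0.95·√152100 + 0.05·√44100 = 0.95·390 + 0.05·210 = 381
CE = (381)² = 145161
Risk premium = EV − CE = 146700 − 145161 = 1539

$1,539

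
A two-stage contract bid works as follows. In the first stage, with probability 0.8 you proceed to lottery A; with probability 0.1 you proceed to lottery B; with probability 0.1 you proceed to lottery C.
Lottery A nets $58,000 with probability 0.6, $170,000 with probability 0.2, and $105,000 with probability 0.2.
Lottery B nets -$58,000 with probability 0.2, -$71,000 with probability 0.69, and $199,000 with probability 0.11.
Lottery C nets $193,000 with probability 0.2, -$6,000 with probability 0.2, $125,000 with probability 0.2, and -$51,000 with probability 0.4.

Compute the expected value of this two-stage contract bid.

EV(A) = 0.6 × 58000 + 0.2 × 170000 + 0.2 × 105000 = 34800 + 34000 + 21000 = 89800
EV(B) = 0.2 × (-58000) + 0.69 × (-71000) + 0.11 × 199000 = -11600 − 48990 + 21890 = -38700
EV(C) = 0.2 × 193000 + 0.2 × (-6000) + 0.2 × 125000 + 0.4 × (-51000) = 38600 − 1200 + 25000 − 20400 = 42000
Overall = 0.8 × 89800 + 0.1 × (-38700) + 0.1 × 42000 = 71840 − 3870 + 4200 = 72170

$72,170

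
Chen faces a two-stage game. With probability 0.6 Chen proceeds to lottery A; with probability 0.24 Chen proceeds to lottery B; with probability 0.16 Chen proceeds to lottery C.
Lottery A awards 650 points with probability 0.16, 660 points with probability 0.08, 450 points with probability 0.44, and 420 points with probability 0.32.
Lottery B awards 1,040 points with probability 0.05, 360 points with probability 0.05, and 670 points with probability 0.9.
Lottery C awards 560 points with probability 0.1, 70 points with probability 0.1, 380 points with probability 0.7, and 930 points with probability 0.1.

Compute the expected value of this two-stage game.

EV(A) = 0.16 × 650 + 0.08 × 660 + 0.44 × 450 + 0.32 × 420 = 104 + 52.8 + 198 + 134.4 = 489.2
EV(B) = 0.05 × 1040 + 0.05 × 360 + 0.9 × 670 = 52 + 18 + 603 = 673
EV(C) = 0.1 × 560 + 0.1 × 70 + 0.7 × 380 + 0.1 × 930 = 56 + 7 + 266 + 93 = 422
Overall = 0.6 × 489.2 + 0.24 × 673 + 0.16 × 422 = 293.52 + 161.52 + 67.52 = 522.56

522.56 points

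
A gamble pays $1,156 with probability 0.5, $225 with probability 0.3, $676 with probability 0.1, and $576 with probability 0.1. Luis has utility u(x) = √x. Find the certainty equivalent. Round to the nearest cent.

E[u] = 0.5·√1156 + 0.3·√225 + 0.1·√676 + 0.1·√576 = 0.5·34 + 0.3·15 + 0.1·26 + 0.1·24 = 26.5
CE = (26.5)² = 702.25

$702.25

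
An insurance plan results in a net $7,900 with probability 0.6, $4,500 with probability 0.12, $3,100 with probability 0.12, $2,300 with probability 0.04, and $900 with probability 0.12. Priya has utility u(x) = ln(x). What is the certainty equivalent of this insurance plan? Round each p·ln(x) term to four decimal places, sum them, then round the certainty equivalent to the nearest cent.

$4,840.63

E[u] = 0.6·ln(7900) + 0.12·ln(4500) + 0.12·ln(3100) + 0.04·ln(2300) + 0.12·ln(900) = 5.3848 + 1.0094 + 0.9647 + 0.3096 + 0.8163 = 8.4848
CE = e^8.4848 ≈ 4840.63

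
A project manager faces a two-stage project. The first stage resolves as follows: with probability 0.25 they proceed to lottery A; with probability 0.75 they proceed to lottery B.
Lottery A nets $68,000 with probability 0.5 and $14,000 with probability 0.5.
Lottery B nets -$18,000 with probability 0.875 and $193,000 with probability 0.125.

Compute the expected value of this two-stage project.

EV(A) = 0.5 × 68000 + 0.5 × 14000 = 34000 + 7000 = 41000
EV(B) = 0.875 × (-18000) + 0.125 × 193000 = -15750 + 24125 = 8375
Overall = 0.25 × 41000 + 0.75 × 8375 = 10250 + 6281.25 = 16531.25

$16,531.25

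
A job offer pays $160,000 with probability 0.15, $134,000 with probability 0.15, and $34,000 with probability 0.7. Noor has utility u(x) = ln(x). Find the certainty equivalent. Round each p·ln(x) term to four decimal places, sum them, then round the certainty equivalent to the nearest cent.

E[u] = 0.15·ln(160000) + 0.15·ln(134000) + 0.7·ln(34000) = 1.7974 + 1.7708 + 7.3039 = 10.8721
CE = e^10.8721 ≈ 52685.73

$52,685.73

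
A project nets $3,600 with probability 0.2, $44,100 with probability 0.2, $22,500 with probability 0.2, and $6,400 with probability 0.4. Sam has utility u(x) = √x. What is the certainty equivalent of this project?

E[u] = 0.2·√3600 + 0.2·√44100 + 0.2·√22500 + 0.4·√6400 = 0.2·60 + 0.2·210 + 0.2·150 + 0.4·80 = 116
CE = (116)² = 13456

$13,456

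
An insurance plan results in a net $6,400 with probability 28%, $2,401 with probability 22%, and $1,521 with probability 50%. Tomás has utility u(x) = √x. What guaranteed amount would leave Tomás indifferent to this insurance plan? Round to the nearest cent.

$2,775.18

E[u] = 0.28·√6400 + 0.22·√2401 + 0.5·√1521 = 0.28·80 + 0.22·49 + 0.5·39 = 52.68
CE = (52.68)² = 2775.1824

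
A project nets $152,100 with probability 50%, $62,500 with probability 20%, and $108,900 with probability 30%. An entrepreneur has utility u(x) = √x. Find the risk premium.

E[u] = 0.5·√152100 + 0.2·√62500 + 0.3·√108900 = 0.5·390 + 0.2·250 + 0.3·330 = 344
CE = (344)² = 118336
Risk premium = EV − CE = 121220 − 118336 = 2884

$2,884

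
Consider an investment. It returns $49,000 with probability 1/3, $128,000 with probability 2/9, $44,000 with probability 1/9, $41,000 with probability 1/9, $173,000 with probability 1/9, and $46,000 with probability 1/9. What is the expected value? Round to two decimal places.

$78,555.56

EV = 1/3 × 49000 + 2/9 × 128000 + 1/9 × 44000 + 1/9 × 41000 + 1/9 × 173000 + 1/9 × 46000 = 16333.3333 + 28444.4444 + 4888.8889 + 4555.5556 + 19222.2222 + 5111.1111 = 78555.5556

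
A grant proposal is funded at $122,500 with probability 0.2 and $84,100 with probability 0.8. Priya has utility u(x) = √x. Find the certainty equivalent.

$91,204

E[u] = 0.2·√122500 + 0.8·√84100 = 0.2·350 + 0.8·290 = 302
CE = (302)² = 91204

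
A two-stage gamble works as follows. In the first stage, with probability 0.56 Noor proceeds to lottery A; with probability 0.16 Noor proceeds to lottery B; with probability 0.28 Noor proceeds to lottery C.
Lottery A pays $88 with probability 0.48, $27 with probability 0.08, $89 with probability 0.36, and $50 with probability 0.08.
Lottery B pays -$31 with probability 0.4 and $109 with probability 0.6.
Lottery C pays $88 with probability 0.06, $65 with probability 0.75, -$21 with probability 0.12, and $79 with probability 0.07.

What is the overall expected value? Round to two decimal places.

$69.50

EV(A) = 0.48 × 88 + 0.08 × 27 + 0.36 × 89 + 0.08 × 50 = 42.24 + 2.16 + 32.04 + 4 = 80.44
EV(B) = 0.4 × (-31) + 0.6 × 109 = -12.4 + 65.4 = 53
EV(C) = 0.06 × 88 + 0.75 × 65 + 0.12 × (-21) + 0.07 × 79 = 5.28 + 48.75 − 2.52 + 5.53 = 57.04
Overall = 0.56 × 80.44 + 0.16 × 53 + 0.28 × 57.04 = 45.0464 + 8.48 + 15.9712 = 69.4976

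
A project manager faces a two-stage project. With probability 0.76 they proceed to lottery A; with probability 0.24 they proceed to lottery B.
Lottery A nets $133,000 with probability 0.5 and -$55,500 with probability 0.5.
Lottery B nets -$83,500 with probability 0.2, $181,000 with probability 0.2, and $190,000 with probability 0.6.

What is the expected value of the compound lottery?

EV(A) = 0.5 × 133000 + 0.5 × (-55500) = 66500 − 27750 = 38750
EV(B) = 0.2 × (-83500) + 0.2 × 181000 + 0.6 × 190000 = -16700 + 36200 + 114000 = 133500
Overall = 0.76 × 38750 + 0.24 × 133500 = 29450 + 32040 = 61490

$61,490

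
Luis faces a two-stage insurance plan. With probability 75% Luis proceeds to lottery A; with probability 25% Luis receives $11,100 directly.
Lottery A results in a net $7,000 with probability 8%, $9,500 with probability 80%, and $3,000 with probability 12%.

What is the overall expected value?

$9,165

EV(A) = 0.08 × 7000 + 0.8 × 9500 + 0.12 × 3000 = 560 + 7600 + 360 = 8520
Branch B: 11100 (certain)
Overall = 0.75 × 8520 + 0.25 × 11100 = 6390 + 2775 = 9165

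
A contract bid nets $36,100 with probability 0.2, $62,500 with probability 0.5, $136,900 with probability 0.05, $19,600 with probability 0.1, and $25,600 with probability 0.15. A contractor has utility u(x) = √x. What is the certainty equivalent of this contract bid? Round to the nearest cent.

E[u] = 0.2·√36100 + 0.5·√62500 + 0.05·√136900 + 0.1·√19600 + 0.15·√25600 = 0.2·190 + 0.5·250 + 0.05·370 + 0.1·140 + 0.15·160 = 219.5
CE = (219.5)² = 48180.25

$48,180.25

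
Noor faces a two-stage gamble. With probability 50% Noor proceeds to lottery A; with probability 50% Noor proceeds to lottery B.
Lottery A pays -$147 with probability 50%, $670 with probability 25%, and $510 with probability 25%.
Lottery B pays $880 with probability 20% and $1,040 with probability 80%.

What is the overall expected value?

$614.75

EV(A) = 0.5 × (-147) + 0.25 × 670 + 0.25 × 510 = -73.5 + 167.5 + 127.5 = 221.5
EV(B) = 0.2 × 880 + 0.8 × 1040 = 176 + 832 = 1008
Overall = 0.5 × 221.5 + 0.5 × 1008 = 110.75 + 504 = 614.75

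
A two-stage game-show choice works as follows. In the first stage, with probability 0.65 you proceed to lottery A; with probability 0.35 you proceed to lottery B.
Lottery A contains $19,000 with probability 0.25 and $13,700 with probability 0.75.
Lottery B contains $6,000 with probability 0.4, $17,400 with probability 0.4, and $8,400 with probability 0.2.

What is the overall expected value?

EV(A) = 0.25 × 19000 + 0.75 × 13700 = 4750 + 10275 = 15025
EV(B) = 0.4 × 6000 + 0.4 × 17400 + 0.2 × 8400 = 2400 + 6960 + 1680 = 11040
Overall = 0.65 × 15025 + 0.35 × 11040 = 9766.25 + 3864 = 13630.25

$13,630.25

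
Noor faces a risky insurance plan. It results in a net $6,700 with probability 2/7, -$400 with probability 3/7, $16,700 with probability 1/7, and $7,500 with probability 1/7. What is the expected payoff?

EV = 2/7 × 6700 + 3/7 × (-400) + 1/7 × 16700 + 1/7 × 7500 = 1914.2857 − 171.4286 + 2385.7143 + 1071.4286 = 5200

$5,200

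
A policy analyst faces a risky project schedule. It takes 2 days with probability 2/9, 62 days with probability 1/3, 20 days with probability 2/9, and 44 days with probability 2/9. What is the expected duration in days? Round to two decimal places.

35.33 days

EV = 2/9 × 2 + 1/3 × 62 + 2/9 × 20 + 2/9 × 44 = 0.4444 + 20.6667 + 4.4444 + 9.7778 = 35.3333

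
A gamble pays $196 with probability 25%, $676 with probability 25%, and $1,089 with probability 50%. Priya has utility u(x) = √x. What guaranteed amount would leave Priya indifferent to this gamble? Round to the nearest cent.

$702.25

E[u] = 0.25·√196 + 0.25·√676 + 0.5·√1089 = 0.25·14 + 0.25·26 + 0.5·33 = 26.5
CE = (26.5)² = 702.25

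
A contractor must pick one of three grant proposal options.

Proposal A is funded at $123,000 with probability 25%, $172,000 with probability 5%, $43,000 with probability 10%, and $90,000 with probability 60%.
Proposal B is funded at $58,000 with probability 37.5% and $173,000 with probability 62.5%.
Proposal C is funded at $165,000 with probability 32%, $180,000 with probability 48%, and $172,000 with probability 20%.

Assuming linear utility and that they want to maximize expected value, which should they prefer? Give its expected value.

Proposal C ($173,600)

Proposal A = 0.25 × 123000 + 0.05 × 172000 + 0.1 × 43000 + 0.6 × 90000 = 30750 + 8600 + 4300 + 54000 = 97650
Proposal B = 0.375 × 58000 + 0.625 × 173000 = 21750 + 108125 = 129875
Proposal C = 0.32 × 165000 + 0.48 × 180000 + 0.2 × 172000 = 52800 + 86400 + 34400 = 173600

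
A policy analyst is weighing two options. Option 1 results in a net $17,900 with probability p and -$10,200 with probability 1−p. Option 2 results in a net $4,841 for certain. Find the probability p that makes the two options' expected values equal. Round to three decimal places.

p = 0.535

p·17900 + (1−p)·(-10200) = 4841
28100p − 10200 = 4841
p = (4841 + 10200) / 28100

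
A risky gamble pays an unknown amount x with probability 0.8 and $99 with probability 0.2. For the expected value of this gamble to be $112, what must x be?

x = $115.25

0.8·x + 0.2·99 = 112
0.8·x = 112 − 19.8 = 92.2
x = 92.2 / 0.8 = 115.25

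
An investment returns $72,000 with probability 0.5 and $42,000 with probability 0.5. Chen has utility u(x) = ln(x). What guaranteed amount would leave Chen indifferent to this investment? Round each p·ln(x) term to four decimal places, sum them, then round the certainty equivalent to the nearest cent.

$54,989.64

E[u] = 0.5·ln(72000) + 0.5·ln(42000) = 5.5922 + 5.3227 = 10.9149
CE = e^10.9149 ≈ 54989.64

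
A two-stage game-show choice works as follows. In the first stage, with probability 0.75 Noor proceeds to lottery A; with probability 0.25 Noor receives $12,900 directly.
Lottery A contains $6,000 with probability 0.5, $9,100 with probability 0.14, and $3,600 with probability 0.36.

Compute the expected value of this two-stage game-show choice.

$7,402.50

EV(A) = 0.5 × 6000 + 0.14 × 9100 + 0.36 × 3600 = 3000 + 1274 + 1296 = 5570
Branch B: 12900 (certain)
Overall = 0.75 × 5570 + 0.25 × 12900 = 4177.5 + 3225 = 7402.5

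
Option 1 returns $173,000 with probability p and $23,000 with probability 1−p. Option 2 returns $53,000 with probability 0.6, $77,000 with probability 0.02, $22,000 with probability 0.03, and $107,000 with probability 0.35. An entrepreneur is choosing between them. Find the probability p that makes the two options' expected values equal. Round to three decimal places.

p = 0.323

EV(Option 2) = 0.6 × 53000 + 0.02 × 77000 + 0.03 × 22000 + 0.35 × 107000 = 31800 + 1540 + 660 + 37450 = 71450
p·173000 + (1−p)·23000 = 71450
150000p + 23000 = 71450
p = (71450 − 23000) / 150000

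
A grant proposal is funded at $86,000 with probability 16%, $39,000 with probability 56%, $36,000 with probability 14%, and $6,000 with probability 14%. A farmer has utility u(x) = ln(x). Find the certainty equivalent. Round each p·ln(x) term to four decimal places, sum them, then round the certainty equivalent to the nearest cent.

$33,674.63

E[u] = 0.16·ln(86000) + 0.56·ln(39000) + 0.14·ln(36000) + 0.14·ln(6000) = 1.8179 + 5.9199 + 1.4688 + 1.2179 = 10.4245
CE = e^10.4245 ≈ 33674.63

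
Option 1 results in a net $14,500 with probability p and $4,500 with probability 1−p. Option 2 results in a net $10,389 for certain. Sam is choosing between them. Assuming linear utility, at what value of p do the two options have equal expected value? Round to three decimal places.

p = 0.589

p·14500 + (1−p)·4500 = 10389
10000p + 4500 = 10389
p = (10389 − 4500) / 10000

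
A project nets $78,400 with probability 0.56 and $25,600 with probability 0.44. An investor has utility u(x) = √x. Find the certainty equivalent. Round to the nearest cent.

E[u] = 0.56·√78400 + 0.44·√25600 = 0.56·280 + 0.44·160 = 227.2
CE = (227.2)² = 51619.84

$51,619.84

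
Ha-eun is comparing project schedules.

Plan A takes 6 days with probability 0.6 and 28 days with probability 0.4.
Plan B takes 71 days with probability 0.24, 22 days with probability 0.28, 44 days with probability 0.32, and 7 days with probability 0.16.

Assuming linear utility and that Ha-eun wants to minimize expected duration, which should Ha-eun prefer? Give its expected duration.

Plan A = 0.6 × 6 + 0.4 × 28 = 3.6 + 11.2 = 14.8
Plan B = 0.24 × 71 + 0.28 × 22 + 0.32 × 44 + 0.16 × 7 = 17.04 + 6.16 + 14.08 + 1.12 = 38.4

Plan A (14.8 days)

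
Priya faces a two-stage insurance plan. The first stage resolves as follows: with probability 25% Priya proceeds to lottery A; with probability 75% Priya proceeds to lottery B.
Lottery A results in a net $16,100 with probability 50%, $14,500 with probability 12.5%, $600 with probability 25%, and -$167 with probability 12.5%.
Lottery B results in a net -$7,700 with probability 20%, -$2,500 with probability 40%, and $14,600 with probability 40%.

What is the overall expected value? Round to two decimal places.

EV(A) = 0.5 × 16100 + 0.125 × 14500 + 0.25 × 600 + 0.125 × (-167) = 8050 + 1812.5 + 150 − 20.875 = 9991.625
EV(B) = 0.2 × (-7700) + 0.4 × (-2500) + 0.4 × 14600 = -1540 − 1000 + 5840 = 3300
Overall = 0.25 × 9991.625 + 0.75 × 3300 = 2497.90625 + 2475 = 4972.90625

$4,972.91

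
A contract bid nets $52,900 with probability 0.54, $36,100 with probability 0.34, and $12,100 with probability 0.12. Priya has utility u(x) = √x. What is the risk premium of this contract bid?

E[u] = 0.54·√52900 + 0.34·√36100 + 0.12·√12100 = 0.54·230 + 0.34·190 + 0.12·110 = 202
CE = (202)² = 40804
Risk premium = EV − CE = 42292 − 40804 = 1488

$1,488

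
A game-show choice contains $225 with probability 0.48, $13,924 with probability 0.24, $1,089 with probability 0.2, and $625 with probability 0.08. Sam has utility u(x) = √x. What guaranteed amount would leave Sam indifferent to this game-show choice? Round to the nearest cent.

E[u] = 0.48·√225 + 0.24·√13924 + 0.2·√1089 + 0.08·√625 = 0.48·15 + 0.24·118 + 0.2·33 + 0.08·25 = 44.12
CE = (44.12)² = 1946.5744

$1,946.57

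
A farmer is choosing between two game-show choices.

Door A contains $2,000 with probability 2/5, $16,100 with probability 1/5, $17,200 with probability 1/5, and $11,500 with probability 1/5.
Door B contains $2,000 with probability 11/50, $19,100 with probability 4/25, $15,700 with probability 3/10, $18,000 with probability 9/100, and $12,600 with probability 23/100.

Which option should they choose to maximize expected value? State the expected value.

Door A = 2/5 × 2000 + 1/5 × 16100 + 1/5 × 17200 + 1/5 × 11500 = 800 + 3220 + 3440 + 2300 = 9760
Door B = 11/50 × 2000 + 4/25 × 19100 + 3/10 × 15700 + 9/100 × 18000 + 23/100 × 12600 = 440 + 3056 + 4710 + 1620 + 2898 = 12724

Door B ($12,724)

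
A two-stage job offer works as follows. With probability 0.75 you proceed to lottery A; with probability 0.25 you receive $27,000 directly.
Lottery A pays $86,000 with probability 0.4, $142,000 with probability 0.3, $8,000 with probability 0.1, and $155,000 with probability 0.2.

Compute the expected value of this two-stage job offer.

EV(A) = 0.4 × 86000 + 0.3 × 142000 + 0.1 × 8000 + 0.2 × 155000 = 34400 + 42600 + 800 + 31000 = 108800
Branch B: 27000 (certain)
Overall = 0.75 × 108800 + 0.25 × 27000 = 81600 + 6750 = 88350

$88,350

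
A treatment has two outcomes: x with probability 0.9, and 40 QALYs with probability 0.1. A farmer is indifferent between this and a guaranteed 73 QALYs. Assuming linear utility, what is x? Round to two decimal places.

x = 76.67 QALYs

0.9·x + 0.1·40 = 73
0.9·x = 73 − 4 = 69
x = 69 / 0.9 = 76.6667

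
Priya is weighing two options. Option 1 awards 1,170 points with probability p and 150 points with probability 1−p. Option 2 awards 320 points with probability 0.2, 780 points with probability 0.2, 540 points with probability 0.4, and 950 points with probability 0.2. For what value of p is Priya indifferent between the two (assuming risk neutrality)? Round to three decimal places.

EV(Option 2) = 0.2 × 320 + 0.2 × 780 + 0.4 × 540 + 0.2 × 950 = 64 + 156 + 216 + 190 = 626
p·1170 + (1−p)·150 = 626
1020p + 150 = 626
p = (626 − 150) / 1020

p = 0.467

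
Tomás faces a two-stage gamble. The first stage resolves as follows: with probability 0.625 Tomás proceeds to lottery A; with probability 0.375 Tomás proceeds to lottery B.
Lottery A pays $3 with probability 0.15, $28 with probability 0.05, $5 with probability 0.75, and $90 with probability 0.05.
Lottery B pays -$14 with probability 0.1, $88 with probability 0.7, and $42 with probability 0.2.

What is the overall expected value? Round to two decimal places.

EV(A) = 0.15 × 3 + 0.05 × 28 + 0.75 × 5 + 0.05 × 90 = 0.45 + 1.4 + 3.75 + 4.5 = 10.1
EV(B) = 0.1 × (-14) + 0.7 × 88 + 0.2 × 42 = -1.4 + 61.6 + 8.4 = 68.6
Overall = 0.625 × 10.1 + 0.375 × 68.6 = 6.3125 + 25.725 = 32.0375

$32.04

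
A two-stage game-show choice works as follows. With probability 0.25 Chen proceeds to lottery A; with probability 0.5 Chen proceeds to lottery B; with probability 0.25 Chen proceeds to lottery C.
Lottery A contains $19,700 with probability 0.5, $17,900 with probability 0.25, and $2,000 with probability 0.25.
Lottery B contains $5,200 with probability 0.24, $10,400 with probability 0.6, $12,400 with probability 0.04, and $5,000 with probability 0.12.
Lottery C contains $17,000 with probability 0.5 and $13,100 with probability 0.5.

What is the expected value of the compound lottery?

EV(A) = 0.5 × 19700 + 0.25 × 17900 + 0.25 × 2000 = 9850 + 4475 + 500 = 14825
EV(B) = 0.24 × 5200 + 0.6 × 10400 + 0.04 × 12400 + 0.12 × 5000 = 1248 + 6240 + 496 + 600 = 8584
EV(C) = 0.5 × 17000 + 0.5 × 13100 = 8500 + 6550 = 15050
Overall = 0.25 × 14825 + 0.5 × 8584 + 0.25 × 15050 = 3706.25 + 4292 + 3762.5 = 11760.75

$11,760.75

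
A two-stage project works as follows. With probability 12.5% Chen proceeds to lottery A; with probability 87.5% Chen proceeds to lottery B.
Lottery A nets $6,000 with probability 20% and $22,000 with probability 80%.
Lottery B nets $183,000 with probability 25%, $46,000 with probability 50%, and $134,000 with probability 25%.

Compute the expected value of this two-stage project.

EV(A) = 0.2 × 6000 + 0.8 × 22000 = 1200 + 17600 = 18800
EV(B) = 0.25 × 183000 + 0.5 × 46000 + 0.25 × 134000 = 45750 + 23000 + 33500 = 102250
Overall = 0.125 × 18800 + 0.875 × 102250 = 2350 + 89468.75 = 91818.75

$91,818.75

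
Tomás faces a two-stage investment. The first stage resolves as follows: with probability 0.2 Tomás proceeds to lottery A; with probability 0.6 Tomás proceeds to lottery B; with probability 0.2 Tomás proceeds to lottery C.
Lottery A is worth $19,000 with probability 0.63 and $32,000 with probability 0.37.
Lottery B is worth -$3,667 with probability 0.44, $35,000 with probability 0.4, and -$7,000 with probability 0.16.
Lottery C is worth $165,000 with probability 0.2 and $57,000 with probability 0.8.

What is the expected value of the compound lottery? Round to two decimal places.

EV(A) = 0.63 × 19000 + 0.37 × 32000 = 11970 + 11840 = 23810
EV(B) = 0.44 × (-3667) + 0.4 × 35000 + 0.16 × (-7000) = -1613.48 + 14000 − 1120 = 11266.52
EV(C) = 0.2 × 165000 + 0.8 × 57000 = 33000 + 45600 = 78600
Overall = 0.2 × 23810 + 0.6 × 11266.52 + 0.2 × 78600 = 4762 + 6759.912 + 15720 = 27241.912

$27,241.91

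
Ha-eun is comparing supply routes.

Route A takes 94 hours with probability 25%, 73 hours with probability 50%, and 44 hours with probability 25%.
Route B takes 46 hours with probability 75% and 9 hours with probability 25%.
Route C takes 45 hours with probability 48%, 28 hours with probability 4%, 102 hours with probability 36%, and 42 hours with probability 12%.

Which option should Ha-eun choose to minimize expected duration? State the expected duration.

Route A = 0.25 × 94 + 0.5 × 73 + 0.25 × 44 = 23.5 + 36.5 + 11 = 71
Route B = 0.75 × 46 + 0.25 × 9 = 34.5 + 2.25 = 36.75
Route C = 0.48 × 45 + 0.04 × 28 + 0.36 × 102 + 0.12 × 42 = 21.6 + 1.12 + 36.72 + 5.04 = 64.48

Route B (36.75 hours)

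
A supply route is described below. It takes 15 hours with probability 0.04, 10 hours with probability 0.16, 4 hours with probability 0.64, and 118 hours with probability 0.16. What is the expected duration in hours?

EV = 0.04 × 15 + 0.16 × 10 + 0.64 × 4 + 0.16 × 118 = 0.6 + 1.6 + 2.56 + 18.88 = 23.64

23.64 hours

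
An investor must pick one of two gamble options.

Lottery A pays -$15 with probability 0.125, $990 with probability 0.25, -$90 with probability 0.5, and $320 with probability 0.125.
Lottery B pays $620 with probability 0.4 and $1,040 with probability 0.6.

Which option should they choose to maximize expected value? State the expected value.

Lottery A = 0.125 × (-15) + 0.25 × 990 + 0.5 × (-90) + 0.125 × 320 = -1.875 + 247.5 − 45 + 40 = 240.625
Lottery B = 0.4 × 620 + 0.6 × 1040 = 248 + 624 = 872

Lottery B ($872)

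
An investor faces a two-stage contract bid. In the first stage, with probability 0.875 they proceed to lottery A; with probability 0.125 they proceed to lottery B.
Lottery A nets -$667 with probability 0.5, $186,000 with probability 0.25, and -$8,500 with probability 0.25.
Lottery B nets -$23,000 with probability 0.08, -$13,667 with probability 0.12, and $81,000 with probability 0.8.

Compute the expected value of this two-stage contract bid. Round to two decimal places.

$46,201.31

EV(A) = 0.5 × (-667) + 0.25 × 186000 + 0.25 × (-8500) = -333.5 + 46500 − 2125 = 44041.5
EV(B) = 0.08 × (-23000) + 0.12 × (-13667) + 0.8 × 81000 = -1840 − 1640.04 + 64800 = 61319.96
Overall = 0.875 × 44041.5 + 0.125 × 61319.96 = 38536.3125 + 7664.995 = 46201.3075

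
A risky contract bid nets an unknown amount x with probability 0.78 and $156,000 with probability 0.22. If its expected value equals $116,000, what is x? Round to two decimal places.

0.78·x + 0.22·156000 = 116000
0.78·x = 116000 − 34320 = 81680
x = 81680 / 0.78 = 104717.9487

x = $104,717.95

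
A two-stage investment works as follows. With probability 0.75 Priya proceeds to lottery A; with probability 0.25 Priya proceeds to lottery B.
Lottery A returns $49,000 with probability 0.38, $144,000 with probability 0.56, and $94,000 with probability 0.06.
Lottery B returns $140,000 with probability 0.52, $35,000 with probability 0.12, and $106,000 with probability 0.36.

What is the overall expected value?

$107,465

EV(A) = 0.38 × 49000 + 0.56 × 144000 + 0.06 × 94000 = 18620 + 80640 + 5640 = 104900
EV(B) = 0.52 × 140000 + 0.12 × 35000 + 0.36 × 106000 = 72800 + 4200 + 38160 = 115160
Overall = 0.75 × 104900 + 0.25 × 115160 = 78675 + 28790 = 107465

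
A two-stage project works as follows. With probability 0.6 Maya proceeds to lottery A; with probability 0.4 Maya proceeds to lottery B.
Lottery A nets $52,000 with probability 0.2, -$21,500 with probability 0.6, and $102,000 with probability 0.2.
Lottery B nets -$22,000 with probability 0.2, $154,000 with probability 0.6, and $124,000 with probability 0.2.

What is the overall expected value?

$55,860

EV(A) = 0.2 × 52000 + 0.6 × (-21500) + 0.2 × 102000 = 10400 − 12900 + 20400 = 17900
EV(B) = 0.2 × (-22000) + 0.6 × 154000 + 0.2 × 124000 = -4400 + 92400 + 24800 = 112800
Overall = 0.6 × 17900 + 0.4 × 112800 = 10740 + 45120 = 55860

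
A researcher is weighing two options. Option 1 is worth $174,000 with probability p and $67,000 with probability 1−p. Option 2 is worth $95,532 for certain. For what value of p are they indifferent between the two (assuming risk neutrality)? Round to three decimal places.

p = 0.267

p·174000 + (1−p)·67000 = 95532
107000p + 67000 = 95532
p = (95532 − 67000) / 107000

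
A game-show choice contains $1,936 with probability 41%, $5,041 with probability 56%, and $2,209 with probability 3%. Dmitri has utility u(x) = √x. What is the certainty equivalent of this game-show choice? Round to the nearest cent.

$3,505.82

E[u] = 0.41·√1936 + 0.56·√5041 + 0.03·√2209 = 0.41·44 + 0.56·71 + 0.03·47 = 59.21
CE = (59.21)² = 3505.8241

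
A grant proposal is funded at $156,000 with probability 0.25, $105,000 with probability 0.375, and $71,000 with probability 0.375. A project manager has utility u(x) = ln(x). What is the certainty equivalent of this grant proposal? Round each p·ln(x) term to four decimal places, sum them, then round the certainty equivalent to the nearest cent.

E[u] = 0.25·ln(156000) + 0.375·ln(105000) + 0.375·ln(71000) = 2.9894 + 4.3356 + 4.1889 = 11.5139
CE = e^11.5139 ≈ 100097.50

$100,097.50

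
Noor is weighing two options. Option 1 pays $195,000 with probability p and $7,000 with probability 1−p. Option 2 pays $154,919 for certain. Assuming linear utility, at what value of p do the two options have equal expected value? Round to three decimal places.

p = 0.787

p·195000 + (1−p)·7000 = 154919
188000p + 7000 = 154919
p = (154919 − 7000) / 188000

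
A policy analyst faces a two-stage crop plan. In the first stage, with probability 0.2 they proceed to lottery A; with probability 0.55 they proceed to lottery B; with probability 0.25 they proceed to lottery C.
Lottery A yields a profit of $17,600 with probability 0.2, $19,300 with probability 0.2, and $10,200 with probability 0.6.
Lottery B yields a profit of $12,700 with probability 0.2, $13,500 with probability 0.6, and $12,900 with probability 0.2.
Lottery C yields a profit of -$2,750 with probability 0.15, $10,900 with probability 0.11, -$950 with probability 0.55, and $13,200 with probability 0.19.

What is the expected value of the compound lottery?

EV(A) = 0.2 × 17600 + 0.2 × 19300 + 0.6 × 10200 = 3520 + 3860 + 6120 = 13500
EV(B) = 0.2 × 12700 + 0.6 × 13500 + 0.2 × 12900 = 2540 + 8100 + 2580 = 13220
EV(C) = 0.15 × (-2750) + 0.11 × 10900 + 0.55 × (-950) + 0.19 × 13200 = -412.5 + 1199 − 522.5 + 2508 = 2772
Overall = 0.2 × 13500 + 0.55 × 13220 + 0.25 × 2772 = 2700 + 7271 + 693 = 10664

$10,664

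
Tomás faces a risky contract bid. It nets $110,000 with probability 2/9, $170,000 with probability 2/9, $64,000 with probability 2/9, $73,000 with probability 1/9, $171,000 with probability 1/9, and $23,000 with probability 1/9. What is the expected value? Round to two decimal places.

$106,111.11

EV = 2/9 × 110000 + 2/9 × 170000 + 2/9 × 64000 + 1/9 × 73000 + 1/9 × 171000 + 1/9 × 23000 = 24444.4444 + 37777.7778 + 14222.2222 + 8111.1111 + 19000 + 2555.5556 = 106111.1111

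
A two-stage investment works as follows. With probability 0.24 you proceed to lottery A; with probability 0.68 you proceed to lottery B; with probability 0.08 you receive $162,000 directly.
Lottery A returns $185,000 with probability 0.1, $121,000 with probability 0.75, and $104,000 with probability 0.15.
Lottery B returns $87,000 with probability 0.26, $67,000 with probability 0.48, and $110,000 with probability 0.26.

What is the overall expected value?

EV(A) = 0.1 × 185000 + 0.75 × 121000 + 0.15 × 104000 = 18500 + 90750 + 15600 = 124850
EV(B) = 0.26 × 87000 + 0.48 × 67000 + 0.26 × 110000 = 22620 + 32160 + 28600 = 83380
Branch C: 162000 (certain)
Overall = 0.24 × 124850 + 0.68 × 83380 + 0.08 × 162000 = 29964 + 56698.4 + 12960 = 99622.4

$99,622.40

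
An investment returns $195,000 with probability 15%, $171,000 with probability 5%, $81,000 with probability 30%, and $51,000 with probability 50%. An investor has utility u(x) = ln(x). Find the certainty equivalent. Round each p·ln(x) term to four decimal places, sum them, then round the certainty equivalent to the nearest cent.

E[u] = 0.15·ln(195000) + 0.05·ln(171000) + 0.3·ln(81000) + 0.5·ln(51000) = 1.8271 + 0.6025 + 3.3907 + 5.4198 = 11.2401
CE = e^11.2401 ≈ 76122.56

$76,122.56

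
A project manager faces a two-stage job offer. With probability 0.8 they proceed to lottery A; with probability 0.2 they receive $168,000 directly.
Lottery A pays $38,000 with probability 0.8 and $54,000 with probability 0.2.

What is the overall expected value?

$66,560

EV(A) = 0.8 × 38000 + 0.2 × 54000 = 30400 + 10800 = 41200
Branch B: 168000 (certain)
Overall = 0.8 × 41200 + 0.2 × 168000 = 32960 + 33600 = 66560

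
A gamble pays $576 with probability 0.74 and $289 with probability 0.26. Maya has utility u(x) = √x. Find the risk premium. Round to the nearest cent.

$9.43

E[u] = 0.74·√576 + 0.26·√289 = 0.74·24 + 0.26·17 = 22.18
CE = (22.18)² = 491.9524
Risk premium = EV − CE = 501.38 − 491.9524 = 9.4276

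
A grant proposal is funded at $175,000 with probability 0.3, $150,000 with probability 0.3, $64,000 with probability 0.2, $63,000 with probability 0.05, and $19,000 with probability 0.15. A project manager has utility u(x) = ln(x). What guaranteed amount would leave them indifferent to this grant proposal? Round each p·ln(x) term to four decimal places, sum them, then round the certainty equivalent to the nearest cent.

$93,050.72

E[u] = 0.3·ln(175000) + 0.3·ln(150000) + 0.2·ln(64000) + 0.05·ln(63000) + 0.15·ln(19000) = 3.6218 + 3.5755 + 2.2133 + 0.5525 + 1.4778 = 11.4409
CE = e^11.4409 ≈ 93050.72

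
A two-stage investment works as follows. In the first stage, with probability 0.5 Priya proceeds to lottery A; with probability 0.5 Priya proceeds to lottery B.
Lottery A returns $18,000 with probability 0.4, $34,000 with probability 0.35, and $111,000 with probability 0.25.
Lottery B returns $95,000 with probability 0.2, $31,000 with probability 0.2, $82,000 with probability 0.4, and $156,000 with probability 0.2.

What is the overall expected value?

EV(A) = 0.4 × 18000 + 0.35 × 34000 + 0.25 × 111000 = 7200 + 11900 + 27750 = 46850
EV(B) = 0.2 × 95000 + 0.2 × 31000 + 0.4 × 82000 + 0.2 × 156000 = 19000 + 6200 + 32800 + 31200 = 89200
Overall = 0.5 × 46850 + 0.5 × 89200 = 23425 + 44600 = 68025

$68,025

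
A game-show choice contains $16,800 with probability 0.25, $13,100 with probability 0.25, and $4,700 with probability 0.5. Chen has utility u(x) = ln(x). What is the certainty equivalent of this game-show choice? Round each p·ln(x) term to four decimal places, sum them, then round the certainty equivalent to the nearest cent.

$8,350.69

E[u] = 0.25·ln(16800) + 0.25·ln(13100) + 0.5·ln(4700) = 2.4323 + 2.3701 + 4.2277 = 9.0301
CE = e^9.0301 ≈ 8350.69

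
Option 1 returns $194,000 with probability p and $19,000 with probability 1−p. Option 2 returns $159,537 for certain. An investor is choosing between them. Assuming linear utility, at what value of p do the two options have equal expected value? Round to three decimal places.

p = 0.803

p·194000 + (1−p)·19000 = 159537
175000p + 19000 = 159537
p = (159537 − 19000) / 175000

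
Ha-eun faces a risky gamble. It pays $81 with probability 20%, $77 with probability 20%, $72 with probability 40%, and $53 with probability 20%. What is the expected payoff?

$71

EV = 0.2 × 81 + 0.2 × 77 + 0.4 × 72 + 0.2 × 53 = 16.2 + 15.4 + 28.8 + 10.6 = 71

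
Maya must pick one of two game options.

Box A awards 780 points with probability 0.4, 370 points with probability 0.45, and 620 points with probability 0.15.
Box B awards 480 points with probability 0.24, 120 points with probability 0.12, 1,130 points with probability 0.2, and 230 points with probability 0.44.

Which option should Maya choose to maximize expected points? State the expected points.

Box A (571.5 points)

Box A = 0.4 × 780 + 0.45 × 370 + 0.15 × 620 = 312 + 166.5 + 93 = 571.5
Box B = 0.24 × 480 + 0.12 × 120 + 0.2 × 1130 + 0.44 × 230 = 115.2 + 14.4 + 226 + 101.2 = 456.8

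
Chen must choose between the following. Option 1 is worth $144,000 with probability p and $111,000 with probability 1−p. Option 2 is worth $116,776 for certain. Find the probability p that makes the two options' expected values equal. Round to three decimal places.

p·144000 + (1−p)·111000 = 116776
33000p + 111000 = 116776
p = (116776 − 111000) / 33000

p = 0.175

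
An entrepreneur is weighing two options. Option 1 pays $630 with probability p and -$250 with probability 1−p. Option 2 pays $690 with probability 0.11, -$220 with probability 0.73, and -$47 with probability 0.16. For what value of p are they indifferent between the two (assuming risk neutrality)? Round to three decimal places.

EV(Option 2) = 0.11 × 690 + 0.73 × (-220) + 0.16 × (-47) = 75.9 − 160.6 − 7.52 = -92.22
p·630 + (1−p)·(-250) = -92.22
880p − 250 = -92.22
p = (-92.22 + 250) / 880

p = 0.179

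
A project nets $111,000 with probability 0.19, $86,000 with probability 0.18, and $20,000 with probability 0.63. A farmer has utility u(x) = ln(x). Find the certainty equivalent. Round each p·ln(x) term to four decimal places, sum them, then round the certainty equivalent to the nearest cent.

E[u] = 0.19·ln(111000) + 0.18·ln(86000) + 0.63·ln(20000) = 2.2073 + 2.0452 + 6.2392 = 10.4917
CE = e^10.4917 ≈ 36015.33

$36,015.33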